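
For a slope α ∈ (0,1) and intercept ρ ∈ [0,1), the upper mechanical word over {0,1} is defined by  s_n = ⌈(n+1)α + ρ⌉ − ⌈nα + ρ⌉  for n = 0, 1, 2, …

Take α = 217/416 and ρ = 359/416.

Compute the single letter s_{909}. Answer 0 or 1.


(n+1)α + ρ = (910·217 + 359) / 416 = 197829/416
nα + ρ     = (909·217 + 359) / 416 = 197612/416
⌈197829/416⌉ = 476,  ⌈197612/416⌉ = 476
s_{909} = 476 − 476 = 0

0


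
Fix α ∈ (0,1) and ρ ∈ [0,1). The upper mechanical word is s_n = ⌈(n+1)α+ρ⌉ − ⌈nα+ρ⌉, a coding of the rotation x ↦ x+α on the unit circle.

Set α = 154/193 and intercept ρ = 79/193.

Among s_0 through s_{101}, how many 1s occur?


81

#1s = Σ_{n=0}^{101} s_n = Σ_{n=0}^{101} (⌈(n+1)α+ρ⌉ − ⌈nα+ρ⌉)
the sum telescopes: every ⌈nα+ρ⌉ with 0 < n < 102 appears once with + and once with −, leaving ⌈102α+ρ⌉ − ⌈0·α+ρ⌉
102α + ρ = (102·154 + 79) / 193 = 15787/193
ρ = 79/193
⌈15787/193⌉ = 82,  ⌈79/193⌉ = 1
#1s = 82 − 1 = 81


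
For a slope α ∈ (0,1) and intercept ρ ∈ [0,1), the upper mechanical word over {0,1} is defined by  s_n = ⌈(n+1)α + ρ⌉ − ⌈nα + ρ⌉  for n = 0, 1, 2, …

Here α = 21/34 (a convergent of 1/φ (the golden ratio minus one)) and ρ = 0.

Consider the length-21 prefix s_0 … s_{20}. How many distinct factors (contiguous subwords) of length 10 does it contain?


9

t_n = ⌈(n·21)/34⌉ for n = 0 … 21:
  n=0…9: ⌈0/34⌉=0 ⌈21/34⌉=1 ⌈42/34⌉=2 ⌈63/34⌉=2 ⌈84/34⌉=3 ⌈105/34⌉=4 ⌈126/34⌉=4 ⌈147/34⌉=5 ⌈168/34⌉=5 ⌈189/34⌉=6
  n=10…19: ⌈210/34⌉=7 ⌈231/34⌉=7 ⌈252/34⌉=8 ⌈273/34⌉=9 ⌈294/34⌉=9 ⌈315/34⌉=10 ⌈336/34⌉=10 ⌈357/34⌉=11 ⌈378/34⌉=12 ⌈399/34⌉=12
  n=20…21: ⌈420/34⌉=13 ⌈441/34⌉=13
s_n = t_(n+1) − t_n for n = 0 … 20 gives
prefix = 110110101101101011010
slide a length-10 window over [0..9] … [11..20] (12 windows); first occurrence of each distinct factor:
  [  0..  9] 1101101011
  [  1.. 10] 1011010110
  [  2.. 11] 0110101101
  [  3.. 12] 1101011011
  [  4.. 13] 1010110110
  [  5.. 14] 0101101101
  [  6.. 15] 1011011010
  [  7.. 16] 0110110101
  [ 11.. 20] 1101011010
  (the other 3 windows repeat one of these)
distinct factors: {0101101101, 0110101101, 0110110101, 1010110110, 1011010110, 1011011010, 1101011010, 1101011011, 1101101011}
count = 9  (Sturmian bound for length 10 is 11)


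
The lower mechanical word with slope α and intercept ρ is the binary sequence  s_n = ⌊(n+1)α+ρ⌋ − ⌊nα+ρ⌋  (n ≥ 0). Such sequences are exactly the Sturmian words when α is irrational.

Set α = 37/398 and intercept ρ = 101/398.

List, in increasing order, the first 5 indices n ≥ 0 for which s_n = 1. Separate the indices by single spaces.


n=0: ⌊138/398⌋−⌊101/398⌋ = 0−0 = 0
n=1: ⌊175/398⌋−⌊138/398⌋ = 0−0 = 0
n=2: ⌊212/398⌋−⌊175/398⌋ = 0−0 = 0
n=3: ⌊249/398⌋−⌊212/398⌋ = 0−0 = 0
n=4: ⌊286/398⌋−⌊249/398⌋ = 0−0 = 0
n=5: ⌊323/398⌋−⌊286/398⌋ = 0−0 = 0
n=6: ⌊360/398⌋−⌊323/398⌋ = 0−0 = 0
n=7: ⌊397/398⌋−⌊360/398⌋ = 0−0 = 0
n=8: ⌊434/398⌋−⌊397/398⌋ = 1−0 = 1  ← one
n=9: ⌊471/398⌋−⌊434/398⌋ = 1−1 = 0
n=10: ⌊508/398⌋−⌊471/398⌋ = 1−1 = 0
n=11: ⌊545/398⌋−⌊508/398⌋ = 1−1 = 0
n=12: ⌊582/398⌋−⌊545/398⌋ = 1−1 = 0
n=13: ⌊619/398⌋−⌊582/398⌋ = 1−1 = 0
n=14: ⌊656/398⌋−⌊619/398⌋ = 1−1 = 0
n=15: ⌊693/398⌋−⌊656/398⌋ = 1−1 = 0
n=16: ⌊730/398⌋−⌊693/398⌋ = 1−1 = 0
n=17: ⌊767/398⌋−⌊730/398⌋ = 1−1 = 0
n=18: ⌊804/398⌋−⌊767/398⌋ = 2−1 = 1  ← one
n=19: ⌊841/398⌋−⌊804/398⌋ = 2−2 = 0
n=20: ⌊878/398⌋−⌊841/398⌋ = 2−2 = 0
n=21: ⌊915/398⌋−⌊878/398⌋ = 2−2 = 0
n=22: ⌊952/398⌋−⌊915/398⌋ = 2−2 = 0
n=23: ⌊989/398⌋−⌊952/398⌋ = 2−2 = 0
n=24: ⌊1026/398⌋−⌊989/398⌋ = 2−2 = 0
n=25: ⌊1063/398⌋−⌊1026/398⌋ = 2−2 = 0
n=26: ⌊1100/398⌋−⌊1063/398⌋ = 2−2 = 0
n=27: ⌊1137/398⌋−⌊1100/398⌋ = 2−2 = 0
n=28: ⌊1174/398⌋−⌊1137/398⌋ = 2−2 = 0
n=29: ⌊1211/398⌋−⌊1174/398⌋ = 3−2 = 1  ← one
n=30: ⌊1248/398⌋−⌊1211/398⌋ = 3−3 = 0
n=31: ⌊1285/398⌋−⌊1248/398⌋ = 3−3 = 0
n=32: ⌊1322/398⌋−⌊1285/398⌋ = 3−3 = 0
n=33: ⌊1359/398⌋−⌊1322/398⌋ = 3−3 = 0
n=34: ⌊1396/398⌋−⌊1359/398⌋ = 3−3 = 0
n=35: ⌊1433/398⌋−⌊1396/398⌋ = 3−3 = 0
n=36: ⌊1470/398⌋−⌊1433/398⌋ = 3−3 = 0
n=37: ⌊1507/398⌋−⌊1470/398⌋ = 3−3 = 0
n=38: ⌊1544/398⌋−⌊1507/398⌋ = 3−3 = 0
n=39: ⌊1581/398⌋−⌊1544/398⌋ = 3−3 = 0
n=40: ⌊1618/398⌋−⌊1581/398⌋ = 4−3 = 1  ← one
n=41: ⌊1655/398⌋−⌊1618/398⌋ = 4−4 = 0
n=42: ⌊1692/398⌋−⌊1655/398⌋ = 4−4 = 0
n=43: ⌊1729/398⌋−⌊1692/398⌋ = 4−4 = 0
n=44: ⌊1766/398⌋−⌊1729/398⌋ = 4−4 = 0
n=45: ⌊1803/398⌋−⌊1766/398⌋ = 4−4 = 0
n=46: ⌊1840/398⌋−⌊1803/398⌋ = 4−4 = 0
n=47: ⌊1877/398⌋−⌊1840/398⌋ = 4−4 = 0
n=48: ⌊1914/398⌋−⌊1877/398⌋ = 4−4 = 0
n=49: ⌊1951/398⌋−⌊1914/398⌋ = 4−4 = 0
n=50: ⌊1988/398⌋−⌊1951/398⌋ = 4−4 = 0
n=51: ⌊2025/398⌋−⌊1988/398⌋ = 5−4 = 1  ← one
positions of the first 5 ones: 8 18 29 40 51

8 18 29 40 51


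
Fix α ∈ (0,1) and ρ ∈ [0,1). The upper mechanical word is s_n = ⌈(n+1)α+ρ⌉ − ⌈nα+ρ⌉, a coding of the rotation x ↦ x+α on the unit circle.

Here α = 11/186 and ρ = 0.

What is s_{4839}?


(n+1)α + ρ = (4840·11) / 186 = 53240/186
nα + ρ     = (4839·11) / 186 = 53229/186
⌈53240/186⌉ = 287,  ⌈53229/186⌉ = 287
s_{4839} = 287 − 287 = 0

0


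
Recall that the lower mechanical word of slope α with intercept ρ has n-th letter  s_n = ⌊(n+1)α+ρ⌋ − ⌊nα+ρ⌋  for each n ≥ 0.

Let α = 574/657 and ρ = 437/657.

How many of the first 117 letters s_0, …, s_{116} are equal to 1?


102

#1s = Σ_{n=0}^{116} s_n = Σ_{n=0}^{116} (⌊(n+1)α+ρ⌋ − ⌊nα+ρ⌋)
the sum telescopes: every ⌊nα+ρ⌋ with 0 < n < 117 appears once with + and once with −, leaving ⌊117α+ρ⌋ − ⌊0·α+ρ⌋
117α + ρ = (117·574 + 437) / 657 = 67595/657
ρ = 437/657
⌊67595/657⌋ = 102,  ⌊437/657⌋ = 0
#1s = 102 − 0 = 102


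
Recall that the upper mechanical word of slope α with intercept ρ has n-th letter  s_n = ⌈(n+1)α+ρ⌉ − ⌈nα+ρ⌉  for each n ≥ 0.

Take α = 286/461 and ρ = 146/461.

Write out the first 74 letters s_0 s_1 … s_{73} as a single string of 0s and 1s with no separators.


n=0: ⌈(1·286+146)/461⌉ − ⌈(0·286+146)/461⌉ = ⌈432/461⌉ − ⌈146/461⌉ = 1 − 1 = 0
n=1: ⌈(2·286+146)/461⌉ − ⌈(1·286+146)/461⌉ = ⌈718/461⌉ − ⌈432/461⌉ = 2 − 1 = 1
n=2: ⌈(3·286+146)/461⌉ − ⌈(2·286+146)/461⌉ = ⌈1004/461⌉ − ⌈718/461⌉ = 3 − 2 = 1
n=3: ⌈(4·286+146)/461⌉ − ⌈(3·286+146)/461⌉ = ⌈1290/461⌉ − ⌈1004/461⌉ = 3 − 3 = 0
n=4: ⌈(5·286+146)/461⌉ − ⌈(4·286+146)/461⌉ = ⌈1576/461⌉ − ⌈1290/461⌉ = 4 − 3 = 1
n=5: ⌈(6·286+146)/461⌉ − ⌈(5·286+146)/461⌉ = ⌈1862/461⌉ − ⌈1576/461⌉ = 5 − 4 = 1
n=6: ⌈(7·286+146)/461⌉ − ⌈(6·286+146)/461⌉ = ⌈2148/461⌉ − ⌈1862/461⌉ = 5 − 5 = 0
n=7: ⌈(8·286+146)/461⌉ − ⌈(7·286+146)/461⌉ = ⌈2434/461⌉ − ⌈2148/461⌉ = 6 − 5 = 1
n=8: ⌈(9·286+146)/461⌉ − ⌈(8·286+146)/461⌉ = ⌈2720/461⌉ − ⌈2434/461⌉ = 6 − 6 = 0
n=9: ⌈(10·286+146)/461⌉ − ⌈(9·286+146)/461⌉ = ⌈3006/461⌉ − ⌈2720/461⌉ = 7 − 6 = 1
n=10: ⌈(11·286+146)/461⌉ − ⌈(10·286+146)/461⌉ = ⌈3292/461⌉ − ⌈3006/461⌉ = 8 − 7 = 1
n=11: ⌈(12·286+146)/461⌉ − ⌈(11·286+146)/461⌉ = ⌈3578/461⌉ − ⌈3292/461⌉ = 8 − 8 = 0
n=12: ⌈(13·286+146)/461⌉ − ⌈(12·286+146)/461⌉ = ⌈3864/461⌉ − ⌈3578/461⌉ = 9 − 8 = 1
n=13: ⌈(14·286+146)/461⌉ − ⌈(13·286+146)/461⌉ = ⌈4150/461⌉ − ⌈3864/461⌉ = 10 − 9 = 1
n=14: ⌈(15·286+146)/461⌉ − ⌈(14·286+146)/461⌉ = ⌈4436/461⌉ − ⌈4150/461⌉ = 10 − 10 = 0
n=15: ⌈(16·286+146)/461⌉ − ⌈(15·286+146)/461⌉ = ⌈4722/461⌉ − ⌈4436/461⌉ = 11 − 10 = 1
n=16: ⌈(17·286+146)/461⌉ − ⌈(16·286+146)/461⌉ = ⌈5008/461⌉ − ⌈4722/461⌉ = 11 − 11 = 0
n=17: ⌈(18·286+146)/461⌉ − ⌈(17·286+146)/461⌉ = ⌈5294/461⌉ − ⌈5008/461⌉ = 12 − 11 = 1
n=18: ⌈(19·286+146)/461⌉ − ⌈(18·286+146)/461⌉ = ⌈5580/461⌉ − ⌈5294/461⌉ = 13 − 12 = 1
n=19: ⌈(20·286+146)/461⌉ − ⌈(19·286+146)/461⌉ = ⌈5866/461⌉ − ⌈5580/461⌉ = 13 − 13 = 0
n=20: ⌈(21·286+146)/461⌉ − ⌈(20·286+146)/461⌉ = ⌈6152/461⌉ − ⌈5866/461⌉ = 14 − 13 = 1
n=21: ⌈(22·286+146)/461⌉ − ⌈(21·286+146)/461⌉ = ⌈6438/461⌉ − ⌈6152/461⌉ = 14 − 14 = 0
n=22: ⌈(23·286+146)/461⌉ − ⌈(22·286+146)/461⌉ = ⌈6724/461⌉ − ⌈6438/461⌉ = 15 − 14 = 1
n=23: ⌈(24·286+146)/461⌉ − ⌈(23·286+146)/461⌉ = ⌈7010/461⌉ − ⌈6724/461⌉ = 16 − 15 = 1
n=24: ⌈(25·286+146)/461⌉ − ⌈(24·286+146)/461⌉ = ⌈7296/461⌉ − ⌈7010/461⌉ = 16 − 16 = 0
n=25: ⌈(26·286+146)/461⌉ − ⌈(25·286+146)/461⌉ = ⌈7582/461⌉ − ⌈7296/461⌉ = 17 − 16 = 1
n=26: ⌈(27·286+146)/461⌉ − ⌈(26·286+146)/461⌉ = ⌈7868/461⌉ − ⌈7582/461⌉ = 18 − 17 = 1
n=27: ⌈(28·286+146)/461⌉ − ⌈(27·286+146)/461⌉ = ⌈8154/461⌉ − ⌈7868/461⌉ = 18 − 18 = 0
n=28: ⌈(29·286+146)/461⌉ − ⌈(28·286+146)/461⌉ = ⌈8440/461⌉ − ⌈8154/461⌉ = 19 − 18 = 1
n=29: ⌈(30·286+146)/461⌉ − ⌈(29·286+146)/461⌉ = ⌈8726/461⌉ − ⌈8440/461⌉ = 19 − 19 = 0
n=30: ⌈(31·286+146)/461⌉ − ⌈(30·286+146)/461⌉ = ⌈9012/461⌉ − ⌈8726/461⌉ = 20 − 19 = 1
n=31: ⌈(32·286+146)/461⌉ − ⌈(31·286+146)/461⌉ = ⌈9298/461⌉ − ⌈9012/461⌉ = 21 − 20 = 1
n=32: ⌈(33·286+146)/461⌉ − ⌈(32·286+146)/461⌉ = ⌈9584/461⌉ − ⌈9298/461⌉ = 21 − 21 = 0
n=33: ⌈(34·286+146)/461⌉ − ⌈(33·286+146)/461⌉ = ⌈9870/461⌉ − ⌈9584/461⌉ = 22 − 21 = 1
n=34: ⌈(35·286+146)/461⌉ − ⌈(34·286+146)/461⌉ = ⌈10156/461⌉ − ⌈9870/461⌉ = 23 − 22 = 1
n=35: ⌈(36·286+146)/461⌉ − ⌈(35·286+146)/461⌉ = ⌈10442/461⌉ − ⌈10156/461⌉ = 23 − 23 = 0
n=36: ⌈(37·286+146)/461⌉ − ⌈(36·286+146)/461⌉ = ⌈10728/461⌉ − ⌈10442/461⌉ = 24 − 23 = 1
n=37: ⌈(38·286+146)/461⌉ − ⌈(37·286+146)/461⌉ = ⌈11014/461⌉ − ⌈10728/461⌉ = 24 − 24 = 0
n=38: ⌈(39·286+146)/461⌉ − ⌈(38·286+146)/461⌉ = ⌈11300/461⌉ − ⌈11014/461⌉ = 25 − 24 = 1
n=39: ⌈(40·286+146)/461⌉ − ⌈(39·286+146)/461⌉ = ⌈11586/461⌉ − ⌈11300/461⌉ = 26 − 25 = 1
n=40: ⌈(41·286+146)/461⌉ − ⌈(40·286+146)/461⌉ = ⌈11872/461⌉ − ⌈11586/461⌉ = 26 − 26 = 0
n=41: ⌈(42·286+146)/461⌉ − ⌈(41·286+146)/461⌉ = ⌈12158/461⌉ − ⌈11872/461⌉ = 27 − 26 = 1
n=42: ⌈(43·286+146)/461⌉ − ⌈(42·286+146)/461⌉ = ⌈12444/461⌉ − ⌈12158/461⌉ = 27 − 27 = 0
n=43: ⌈(44·286+146)/461⌉ − ⌈(43·286+146)/461⌉ = ⌈12730/461⌉ − ⌈12444/461⌉ = 28 − 27 = 1
n=44: ⌈(45·286+146)/461⌉ − ⌈(44·286+146)/461⌉ = ⌈13016/461⌉ − ⌈12730/461⌉ = 29 − 28 = 1
n=45: ⌈(46·286+146)/461⌉ − ⌈(45·286+146)/461⌉ = ⌈13302/461⌉ − ⌈13016/461⌉ = 29 − 29 = 0
n=46: ⌈(47·286+146)/461⌉ − ⌈(46·286+146)/461⌉ = ⌈13588/461⌉ − ⌈13302/461⌉ = 30 − 29 = 1
n=47: ⌈(48·286+146)/461⌉ − ⌈(47·286+146)/461⌉ = ⌈13874/461⌉ − ⌈13588/461⌉ = 31 − 30 = 1
n=48: ⌈(49·286+146)/461⌉ − ⌈(48·286+146)/461⌉ = ⌈14160/461⌉ − ⌈13874/461⌉ = 31 − 31 = 0
n=49: ⌈(50·286+146)/461⌉ − ⌈(49·286+146)/461⌉ = ⌈14446/461⌉ − ⌈14160/461⌉ = 32 − 31 = 1
n=50: ⌈(51·286+146)/461⌉ − ⌈(50·286+146)/461⌉ = ⌈14732/461⌉ − ⌈14446/461⌉ = 32 − 32 = 0
n=51: ⌈(52·286+146)/461⌉ − ⌈(51·286+146)/461⌉ = ⌈15018/461⌉ − ⌈14732/461⌉ = 33 − 32 = 1
n=52: ⌈(53·286+146)/461⌉ − ⌈(52·286+146)/461⌉ = ⌈15304/461⌉ − ⌈15018/461⌉ = 34 − 33 = 1
n=53: ⌈(54·286+146)/461⌉ − ⌈(53·286+146)/461⌉ = ⌈15590/461⌉ − ⌈15304/461⌉ = 34 − 34 = 0
n=54: ⌈(55·286+146)/461⌉ − ⌈(54·286+146)/461⌉ = ⌈15876/461⌉ − ⌈15590/461⌉ = 35 − 34 = 1
n=55: ⌈(56·286+146)/461⌉ − ⌈(55·286+146)/461⌉ = ⌈16162/461⌉ − ⌈15876/461⌉ = 36 − 35 = 1
n=56: ⌈(57·286+146)/461⌉ − ⌈(56·286+146)/461⌉ = ⌈16448/461⌉ − ⌈16162/461⌉ = 36 − 36 = 0
n=57: ⌈(58·286+146)/461⌉ − ⌈(57·286+146)/461⌉ = ⌈16734/461⌉ − ⌈16448/461⌉ = 37 − 36 = 1
n=58: ⌈(59·286+146)/461⌉ − ⌈(58·286+146)/461⌉ = ⌈17020/461⌉ − ⌈16734/461⌉ = 37 − 37 = 0
n=59: ⌈(60·286+146)/461⌉ − ⌈(59·286+146)/461⌉ = ⌈17306/461⌉ − ⌈17020/461⌉ = 38 − 37 = 1
n=60: ⌈(61·286+146)/461⌉ − ⌈(60·286+146)/461⌉ = ⌈17592/461⌉ − ⌈17306/461⌉ = 39 − 38 = 1
n=61: ⌈(62·286+146)/461⌉ − ⌈(61·286+146)/461⌉ = ⌈17878/461⌉ − ⌈17592/461⌉ = 39 − 39 = 0
n=62: ⌈(63·286+146)/461⌉ − ⌈(62·286+146)/461⌉ = ⌈18164/461⌉ − ⌈17878/461⌉ = 40 − 39 = 1
n=63: ⌈(64·286+146)/461⌉ − ⌈(63·286+146)/461⌉ = ⌈18450/461⌉ − ⌈18164/461⌉ = 41 − 40 = 1
n=64: ⌈(65·286+146)/461⌉ − ⌈(64·286+146)/461⌉ = ⌈18736/461⌉ − ⌈18450/461⌉ = 41 − 41 = 0
n=65: ⌈(66·286+146)/461⌉ − ⌈(65·286+146)/461⌉ = ⌈19022/461⌉ − ⌈18736/461⌉ = 42 − 41 = 1
n=66: ⌈(67·286+146)/461⌉ − ⌈(66·286+146)/461⌉ = ⌈19308/461⌉ − ⌈19022/461⌉ = 42 − 42 = 0
n=67: ⌈(68·286+146)/461⌉ − ⌈(67·286+146)/461⌉ = ⌈19594/461⌉ − ⌈19308/461⌉ = 43 − 42 = 1
n=68: ⌈(69·286+146)/461⌉ − ⌈(68·286+146)/461⌉ = ⌈19880/461⌉ − ⌈19594/461⌉ = 44 − 43 = 1
n=69: ⌈(70·286+146)/461⌉ − ⌈(69·286+146)/461⌉ = ⌈20166/461⌉ − ⌈19880/461⌉ = 44 − 44 = 0
n=70: ⌈(71·286+146)/461⌉ − ⌈(70·286+146)/461⌉ = ⌈20452/461⌉ − ⌈20166/461⌉ = 45 − 44 = 1
n=71: ⌈(72·286+146)/461⌉ − ⌈(71·286+146)/461⌉ = ⌈20738/461⌉ − ⌈20452/461⌉ = 45 − 45 = 0
n=72: ⌈(73·286+146)/461⌉ − ⌈(72·286+146)/461⌉ = ⌈21024/461⌉ − ⌈20738/461⌉ = 46 − 45 = 1
n=73: ⌈(74·286+146)/461⌉ − ⌈(73·286+146)/461⌉ = ⌈21310/461⌉ − ⌈21024/461⌉ = 47 − 46 = 1

01101101011011010110101101101011011010110101101101011011010110110101101011


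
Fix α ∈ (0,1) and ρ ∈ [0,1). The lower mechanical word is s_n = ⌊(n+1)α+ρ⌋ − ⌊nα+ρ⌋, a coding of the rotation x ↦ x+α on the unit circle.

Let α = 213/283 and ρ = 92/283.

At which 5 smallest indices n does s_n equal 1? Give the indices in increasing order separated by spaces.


0 2 3 4 6

n=0: ⌊305/283⌋−⌊92/283⌋ = 1−0 = 1  ← one
n=1: ⌊518/283⌋−⌊305/283⌋ = 1−1 = 0
n=2: ⌊731/283⌋−⌊518/283⌋ = 2−1 = 1  ← one
n=3: ⌊944/283⌋−⌊731/283⌋ = 3−2 = 1  ← one
n=4: ⌊1157/283⌋−⌊944/283⌋ = 4−3 = 1  ← one
n=5: ⌊1370/283⌋−⌊1157/283⌋ = 4−4 = 0
n=6: ⌊1583/283⌋−⌊1370/283⌋ = 5−4 = 1  ← one
positions of the first 5 ones: 0 2 3 4 6


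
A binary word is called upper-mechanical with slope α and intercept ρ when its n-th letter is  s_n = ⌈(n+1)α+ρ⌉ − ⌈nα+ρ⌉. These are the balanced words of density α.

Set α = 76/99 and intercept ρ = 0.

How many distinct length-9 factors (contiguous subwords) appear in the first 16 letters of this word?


5

t_n = ⌈(n·76)/99⌉ for n = 0 … 16:
  n=0…9: ⌈0/99⌉=0 ⌈76/99⌉=1 ⌈152/99⌉=2 ⌈228/99⌉=3 ⌈304/99⌉=4 ⌈380/99⌉=4 ⌈456/99⌉=5 ⌈532/99⌉=6 ⌈608/99⌉=7 ⌈684/99⌉=7
  n=10…16: ⌈760/99⌉=8 ⌈836/99⌉=9 ⌈912/99⌉=10 ⌈988/99⌉=10 ⌈1064/99⌉=11 ⌈1140/99⌉=12 ⌈1216/99⌉=13
s_n = t_(n+1) − t_n for n = 0 … 15 gives
prefix = 1111011101110111
slide a length-9 window over [0..8] … [7..15] (8 windows); first occurrence of each distinct factor:
  [  0..  8] 111101110
  [  1..  9] 111011101
  [  2.. 10] 110111011
  [  3.. 11] 101110111
  [  4.. 12] 011101110
  (the other 3 windows repeat one of these)
distinct factors: {011101110, 101110111, 110111011, 111011101, 111101110}
count = 5  (Sturmian bound for length 9 is 10)


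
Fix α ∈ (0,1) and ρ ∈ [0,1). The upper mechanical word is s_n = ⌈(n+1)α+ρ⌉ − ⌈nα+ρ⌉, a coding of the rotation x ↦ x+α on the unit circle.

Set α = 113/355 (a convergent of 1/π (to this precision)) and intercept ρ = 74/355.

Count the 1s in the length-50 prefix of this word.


#1s = Σ_{n=0}^{49} s_n = Σ_{n=0}^{49} (⌈(n+1)α+ρ⌉ − ⌈nα+ρ⌉)
the sum telescopes: every ⌈nα+ρ⌉ with 0 < n < 50 appears once with + and once with −, leaving ⌈50α+ρ⌉ − ⌈0·α+ρ⌉
50α + ρ = (50·113 + 74) / 355 = 5724/355
ρ = 74/355
⌈5724/355⌉ = 17,  ⌈74/355⌉ = 1
#1s = 17 − 1 = 16

16


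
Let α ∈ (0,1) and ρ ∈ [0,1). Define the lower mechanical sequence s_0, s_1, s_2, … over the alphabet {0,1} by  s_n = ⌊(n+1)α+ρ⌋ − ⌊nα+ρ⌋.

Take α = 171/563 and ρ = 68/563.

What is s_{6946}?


1

(n+1)α + ρ = (6947·171 + 68) / 563 = 1188005/563
nα + ρ     = (6946·171 + 68) / 563 = 1187834/563
⌊1188005/563⌋ = 2110,  ⌊1187834/563⌋ = 2109
s_{6946} = 2110 − 2109 = 1


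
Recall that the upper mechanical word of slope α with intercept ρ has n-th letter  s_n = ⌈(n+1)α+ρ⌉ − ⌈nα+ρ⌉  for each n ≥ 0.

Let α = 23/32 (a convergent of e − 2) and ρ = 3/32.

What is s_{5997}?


1

(n+1)α + ρ = (5998·23 + 3) / 32 = 137957/32
nα + ρ     = (5997·23 + 3) / 32 = 137934/32
⌈137957/32⌉ = 4312,  ⌈137934/32⌉ = 4311
s_{5997} = 4312 − 4311 = 1


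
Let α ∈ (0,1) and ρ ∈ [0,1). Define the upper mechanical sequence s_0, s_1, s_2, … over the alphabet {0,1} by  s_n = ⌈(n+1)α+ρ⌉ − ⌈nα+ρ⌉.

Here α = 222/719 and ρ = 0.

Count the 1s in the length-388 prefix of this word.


#1s = Σ_{n=0}^{387} s_n = Σ_{n=0}^{387} (⌈(n+1)α+ρ⌉ − ⌈nα+ρ⌉)
the sum telescopes: every ⌈nα+ρ⌉ with 0 < n < 388 appears once with + and once with −, leaving ⌈388α+ρ⌉ − ⌈0·α+ρ⌉
388α + ρ = (388·222) / 719 = 86136/719
ρ = 0/719
⌈86136/719⌉ = 120,  ⌈0/719⌉ = 0
#1s = 120 − 0 = 120

120


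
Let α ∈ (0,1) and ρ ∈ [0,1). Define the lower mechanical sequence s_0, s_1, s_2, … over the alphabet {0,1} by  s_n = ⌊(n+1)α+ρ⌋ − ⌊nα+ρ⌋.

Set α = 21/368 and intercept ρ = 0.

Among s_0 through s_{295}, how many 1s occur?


16

#1s = Σ_{n=0}^{295} s_n = Σ_{n=0}^{295} (⌊(n+1)α+ρ⌋ − ⌊nα+ρ⌋)
the sum telescopes: every ⌊nα+ρ⌋ with 0 < n < 296 appears once with + and once with −, leaving ⌊296α+ρ⌋ − ⌊0·α+ρ⌋
296α + ρ = (296·21) / 368 = 6216/368
ρ = 0/368
⌊6216/368⌋ = 16,  ⌊0/368⌋ = 0
#1s = 16 − 0 = 16


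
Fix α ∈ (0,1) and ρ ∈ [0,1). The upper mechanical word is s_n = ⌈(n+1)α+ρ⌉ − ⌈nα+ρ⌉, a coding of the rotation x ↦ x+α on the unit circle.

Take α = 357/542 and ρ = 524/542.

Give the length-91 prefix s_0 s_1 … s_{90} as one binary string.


1101101101101101101101101101101101101011011011011011011011011011011011011011011010110110110

n=0: ⌈(1·357+524)/542⌉ − ⌈(0·357+524)/542⌉ = ⌈881/542⌉ − ⌈524/542⌉ = 2 − 1 = 1
n=1: ⌈(2·357+524)/542⌉ − ⌈(1·357+524)/542⌉ = ⌈1238/542⌉ − ⌈881/542⌉ = 3 − 2 = 1
n=2: ⌈(3·357+524)/542⌉ − ⌈(2·357+524)/542⌉ = ⌈1595/542⌉ − ⌈1238/542⌉ = 3 − 3 = 0
n=3: ⌈(4·357+524)/542⌉ − ⌈(3·357+524)/542⌉ = ⌈1952/542⌉ − ⌈1595/542⌉ = 4 − 3 = 1
n=4: ⌈(5·357+524)/542⌉ − ⌈(4·357+524)/542⌉ = ⌈2309/542⌉ − ⌈1952/542⌉ = 5 − 4 = 1
n=5: ⌈(6·357+524)/542⌉ − ⌈(5·357+524)/542⌉ = ⌈2666/542⌉ − ⌈2309/542⌉ = 5 − 5 = 0
n=6: ⌈(7·357+524)/542⌉ − ⌈(6·357+524)/542⌉ = ⌈3023/542⌉ − ⌈2666/542⌉ = 6 − 5 = 1
n=7: ⌈(8·357+524)/542⌉ − ⌈(7·357+524)/542⌉ = ⌈3380/542⌉ − ⌈3023/542⌉ = 7 − 6 = 1
n=8: ⌈(9·357+524)/542⌉ − ⌈(8·357+524)/542⌉ = ⌈3737/542⌉ − ⌈3380/542⌉ = 7 − 7 = 0
n=9: ⌈(10·357+524)/542⌉ − ⌈(9·357+524)/542⌉ = ⌈4094/542⌉ − ⌈3737/542⌉ = 8 − 7 = 1
n=10: ⌈(11·357+524)/542⌉ − ⌈(10·357+524)/542⌉ = ⌈4451/542⌉ − ⌈4094/542⌉ = 9 − 8 = 1
n=11: ⌈(12·357+524)/542⌉ − ⌈(11·357+524)/542⌉ = ⌈4808/542⌉ − ⌈4451/542⌉ = 9 − 9 = 0
n=12: ⌈(13·357+524)/542⌉ − ⌈(12·357+524)/542⌉ = ⌈5165/542⌉ − ⌈4808/542⌉ = 10 − 9 = 1
n=13: ⌈(14·357+524)/542⌉ − ⌈(13·357+524)/542⌉ = ⌈5522/542⌉ − ⌈5165/542⌉ = 11 − 10 = 1
n=14: ⌈(15·357+524)/542⌉ − ⌈(14·357+524)/542⌉ = ⌈5879/542⌉ − ⌈5522/542⌉ = 11 − 11 = 0
n=15: ⌈(16·357+524)/542⌉ − ⌈(15·357+524)/542⌉ = ⌈6236/542⌉ − ⌈5879/542⌉ = 12 − 11 = 1
n=16: ⌈(17·357+524)/542⌉ − ⌈(16·357+524)/542⌉ = ⌈6593/542⌉ − ⌈6236/542⌉ = 13 − 12 = 1
n=17: ⌈(18·357+524)/542⌉ − ⌈(17·357+524)/542⌉ = ⌈6950/542⌉ − ⌈6593/542⌉ = 13 − 13 = 0
n=18: ⌈(19·357+524)/542⌉ − ⌈(18·357+524)/542⌉ = ⌈7307/542⌉ − ⌈6950/542⌉ = 14 − 13 = 1
n=19: ⌈(20·357+524)/542⌉ − ⌈(19·357+524)/542⌉ = ⌈7664/542⌉ − ⌈7307/542⌉ = 15 − 14 = 1
n=20: ⌈(21·357+524)/542⌉ − ⌈(20·357+524)/542⌉ = ⌈8021/542⌉ − ⌈7664/542⌉ = 15 − 15 = 0
n=21: ⌈(22·357+524)/542⌉ − ⌈(21·357+524)/542⌉ = ⌈8378/542⌉ − ⌈8021/542⌉ = 16 − 15 = 1
n=22: ⌈(23·357+524)/542⌉ − ⌈(22·357+524)/542⌉ = ⌈8735/542⌉ − ⌈8378/542⌉ = 17 − 16 = 1
n=23: ⌈(24·357+524)/542⌉ − ⌈(23·357+524)/542⌉ = ⌈9092/542⌉ − ⌈8735/542⌉ = 17 − 17 = 0
n=24: ⌈(25·357+524)/542⌉ − ⌈(24·357+524)/542⌉ = ⌈9449/542⌉ − ⌈9092/542⌉ = 18 − 17 = 1
n=25: ⌈(26·357+524)/542⌉ − ⌈(25·357+524)/542⌉ = ⌈9806/542⌉ − ⌈9449/542⌉ = 19 − 18 = 1
n=26: ⌈(27·357+524)/542⌉ − ⌈(26·357+524)/542⌉ = ⌈10163/542⌉ − ⌈9806/542⌉ = 19 − 19 = 0
n=27: ⌈(28·357+524)/542⌉ − ⌈(27·357+524)/542⌉ = ⌈10520/542⌉ − ⌈10163/542⌉ = 20 − 19 = 1
n=28: ⌈(29·357+524)/542⌉ − ⌈(28·357+524)/542⌉ = ⌈10877/542⌉ − ⌈10520/542⌉ = 21 − 20 = 1
n=29: ⌈(30·357+524)/542⌉ − ⌈(29·357+524)/542⌉ = ⌈11234/542⌉ − ⌈10877/542⌉ = 21 − 21 = 0
n=30: ⌈(31·357+524)/542⌉ − ⌈(30·357+524)/542⌉ = ⌈11591/542⌉ − ⌈11234/542⌉ = 22 − 21 = 1
n=31: ⌈(32·357+524)/542⌉ − ⌈(31·357+524)/542⌉ = ⌈11948/542⌉ − ⌈11591/542⌉ = 23 − 22 = 1
n=32: ⌈(33·357+524)/542⌉ − ⌈(32·357+524)/542⌉ = ⌈12305/542⌉ − ⌈11948/542⌉ = 23 − 23 = 0
n=33: ⌈(34·357+524)/542⌉ − ⌈(33·357+524)/542⌉ = ⌈12662/542⌉ − ⌈12305/542⌉ = 24 − 23 = 1
n=34: ⌈(35·357+524)/542⌉ − ⌈(34·357+524)/542⌉ = ⌈13019/542⌉ − ⌈12662/542⌉ = 25 − 24 = 1
n=35: ⌈(36·357+524)/542⌉ − ⌈(35·357+524)/542⌉ = ⌈13376/542⌉ − ⌈13019/542⌉ = 25 − 25 = 0
n=36: ⌈(37·357+524)/542⌉ − ⌈(36·357+524)/542⌉ = ⌈13733/542⌉ − ⌈13376/542⌉ = 26 − 25 = 1
n=37: ⌈(38·357+524)/542⌉ − ⌈(37·357+524)/542⌉ = ⌈14090/542⌉ − ⌈13733/542⌉ = 26 − 26 = 0
n=38: ⌈(39·357+524)/542⌉ − ⌈(38·357+524)/542⌉ = ⌈14447/542⌉ − ⌈14090/542⌉ = 27 − 26 = 1
n=39: ⌈(40·357+524)/542⌉ − ⌈(39·357+524)/542⌉ = ⌈14804/542⌉ − ⌈14447/542⌉ = 28 − 27 = 1
n=40: ⌈(41·357+524)/542⌉ − ⌈(40·357+524)/542⌉ = ⌈15161/542⌉ − ⌈14804/542⌉ = 28 − 28 = 0
n=41: ⌈(42·357+524)/542⌉ − ⌈(41·357+524)/542⌉ = ⌈15518/542⌉ − ⌈15161/542⌉ = 29 − 28 = 1
n=42: ⌈(43·357+524)/542⌉ − ⌈(42·357+524)/542⌉ = ⌈15875/542⌉ − ⌈15518/542⌉ = 30 − 29 = 1
n=43: ⌈(44·357+524)/542⌉ − ⌈(43·357+524)/542⌉ = ⌈16232/542⌉ − ⌈15875/542⌉ = 30 − 30 = 0
n=44: ⌈(45·357+524)/542⌉ − ⌈(44·357+524)/542⌉ = ⌈16589/542⌉ − ⌈16232/542⌉ = 31 − 30 = 1
n=45: ⌈(46·357+524)/542⌉ − ⌈(45·357+524)/542⌉ = ⌈16946/542⌉ − ⌈16589/542⌉ = 32 − 31 = 1
n=46: ⌈(47·357+524)/542⌉ − ⌈(46·357+524)/542⌉ = ⌈17303/542⌉ − ⌈16946/542⌉ = 32 − 32 = 0
n=47: ⌈(48·357+524)/542⌉ − ⌈(47·357+524)/542⌉ = ⌈17660/542⌉ − ⌈17303/542⌉ = 33 − 32 = 1
n=48: ⌈(49·357+524)/542⌉ − ⌈(48·357+524)/542⌉ = ⌈18017/542⌉ − ⌈17660/542⌉ = 34 − 33 = 1
n=49: ⌈(50·357+524)/542⌉ − ⌈(49·357+524)/542⌉ = ⌈18374/542⌉ − ⌈18017/542⌉ = 34 − 34 = 0
n=50: ⌈(51·357+524)/542⌉ − ⌈(50·357+524)/542⌉ = ⌈18731/542⌉ − ⌈18374/542⌉ = 35 − 34 = 1
n=51: ⌈(52·357+524)/542⌉ − ⌈(51·357+524)/542⌉ = ⌈19088/542⌉ − ⌈18731/542⌉ = 36 − 35 = 1
n=52: ⌈(53·357+524)/542⌉ − ⌈(52·357+524)/542⌉ = ⌈19445/542⌉ − ⌈19088/542⌉ = 36 − 36 = 0
n=53: ⌈(54·357+524)/542⌉ − ⌈(53·357+524)/542⌉ = ⌈19802/542⌉ − ⌈19445/542⌉ = 37 − 36 = 1
n=54: ⌈(55·357+524)/542⌉ − ⌈(54·357+524)/542⌉ = ⌈20159/542⌉ − ⌈19802/542⌉ = 38 − 37 = 1
n=55: ⌈(56·357+524)/542⌉ − ⌈(55·357+524)/542⌉ = ⌈20516/542⌉ − ⌈20159/542⌉ = 38 − 38 = 0
n=56: ⌈(57·357+524)/542⌉ − ⌈(56·357+524)/542⌉ = ⌈20873/542⌉ − ⌈20516/542⌉ = 39 − 38 = 1
n=57: ⌈(58·357+524)/542⌉ − ⌈(57·357+524)/542⌉ = ⌈21230/542⌉ − ⌈20873/542⌉ = 40 − 39 = 1
n=58: ⌈(59·357+524)/542⌉ − ⌈(58·357+524)/542⌉ = ⌈21587/542⌉ − ⌈21230/542⌉ = 40 − 40 = 0
n=59: ⌈(60·357+524)/542⌉ − ⌈(59·357+524)/542⌉ = ⌈21944/542⌉ − ⌈21587/542⌉ = 41 − 40 = 1
n=60: ⌈(61·357+524)/542⌉ − ⌈(60·357+524)/542⌉ = ⌈22301/542⌉ − ⌈21944/542⌉ = 42 − 41 = 1
n=61: ⌈(62·357+524)/542⌉ − ⌈(61·357+524)/542⌉ = ⌈22658/542⌉ − ⌈22301/542⌉ = 42 − 42 = 0
n=62: ⌈(63·357+524)/542⌉ − ⌈(62·357+524)/542⌉ = ⌈23015/542⌉ − ⌈22658/542⌉ = 43 − 42 = 1
n=63: ⌈(64·357+524)/542⌉ − ⌈(63·357+524)/542⌉ = ⌈23372/542⌉ − ⌈23015/542⌉ = 44 − 43 = 1
n=64: ⌈(65·357+524)/542⌉ − ⌈(64·357+524)/542⌉ = ⌈23729/542⌉ − ⌈23372/542⌉ = 44 − 44 = 0
n=65: ⌈(66·357+524)/542⌉ − ⌈(65·357+524)/542⌉ = ⌈24086/542⌉ − ⌈23729/542⌉ = 45 − 44 = 1
n=66: ⌈(67·357+524)/542⌉ − ⌈(66·357+524)/542⌉ = ⌈24443/542⌉ − ⌈24086/542⌉ = 46 − 45 = 1
n=67: ⌈(68·357+524)/542⌉ − ⌈(67·357+524)/542⌉ = ⌈24800/542⌉ − ⌈24443/542⌉ = 46 − 46 = 0
n=68: ⌈(69·357+524)/542⌉ − ⌈(68·357+524)/542⌉ = ⌈25157/542⌉ − ⌈24800/542⌉ = 47 − 46 = 1
n=69: ⌈(70·357+524)/542⌉ − ⌈(69·357+524)/542⌉ = ⌈25514/542⌉ − ⌈25157/542⌉ = 48 − 47 = 1
n=70: ⌈(71·357+524)/542⌉ − ⌈(70·357+524)/542⌉ = ⌈25871/542⌉ − ⌈25514/542⌉ = 48 − 48 = 0
n=71: ⌈(72·357+524)/542⌉ − ⌈(71·357+524)/542⌉ = ⌈26228/542⌉ − ⌈25871/542⌉ = 49 − 48 = 1
n=72: ⌈(73·357+524)/542⌉ − ⌈(72·357+524)/542⌉ = ⌈26585/542⌉ − ⌈26228/542⌉ = 50 − 49 = 1
n=73: ⌈(74·357+524)/542⌉ − ⌈(73·357+524)/542⌉ = ⌈26942/542⌉ − ⌈26585/542⌉ = 50 − 50 = 0
n=74: ⌈(75·357+524)/542⌉ − ⌈(74·357+524)/542⌉ = ⌈27299/542⌉ − ⌈26942/542⌉ = 51 − 50 = 1
n=75: ⌈(76·357+524)/542⌉ − ⌈(75·357+524)/542⌉ = ⌈27656/542⌉ − ⌈27299/542⌉ = 52 − 51 = 1
n=76: ⌈(77·357+524)/542⌉ − ⌈(76·357+524)/542⌉ = ⌈28013/542⌉ − ⌈27656/542⌉ = 52 − 52 = 0
n=77: ⌈(78·357+524)/542⌉ − ⌈(77·357+524)/542⌉ = ⌈28370/542⌉ − ⌈28013/542⌉ = 53 − 52 = 1
n=78: ⌈(79·357+524)/542⌉ − ⌈(78·357+524)/542⌉ = ⌈28727/542⌉ − ⌈28370/542⌉ = 54 − 53 = 1
n=79: ⌈(80·357+524)/542⌉ − ⌈(79·357+524)/542⌉ = ⌈29084/542⌉ − ⌈28727/542⌉ = 54 − 54 = 0
n=80: ⌈(81·357+524)/542⌉ − ⌈(80·357+524)/542⌉ = ⌈29441/542⌉ − ⌈29084/542⌉ = 55 − 54 = 1
n=81: ⌈(82·357+524)/542⌉ − ⌈(81·357+524)/542⌉ = ⌈29798/542⌉ − ⌈29441/542⌉ = 55 − 55 = 0
n=82: ⌈(83·357+524)/542⌉ − ⌈(82·357+524)/542⌉ = ⌈30155/542⌉ − ⌈29798/542⌉ = 56 − 55 = 1
n=83: ⌈(84·357+524)/542⌉ − ⌈(83·357+524)/542⌉ = ⌈30512/542⌉ − ⌈30155/542⌉ = 57 − 56 = 1
n=84: ⌈(85·357+524)/542⌉ − ⌈(84·357+524)/542⌉ = ⌈30869/542⌉ − ⌈30512/542⌉ = 57 − 57 = 0
n=85: ⌈(86·357+524)/542⌉ − ⌈(85·357+524)/542⌉ = ⌈31226/542⌉ − ⌈30869/542⌉ = 58 − 57 = 1
n=86: ⌈(87·357+524)/542⌉ − ⌈(86·357+524)/542⌉ = ⌈31583/542⌉ − ⌈31226/542⌉ = 59 − 58 = 1
n=87: ⌈(88·357+524)/542⌉ − ⌈(87·357+524)/542⌉ = ⌈31940/542⌉ − ⌈31583/542⌉ = 59 − 59 = 0
n=88: ⌈(89·357+524)/542⌉ − ⌈(88·357+524)/542⌉ = ⌈32297/542⌉ − ⌈31940/542⌉ = 60 − 59 = 1
n=89: ⌈(90·357+524)/542⌉ − ⌈(89·357+524)/542⌉ = ⌈32654/542⌉ − ⌈32297/542⌉ = 61 − 60 = 1
n=90: ⌈(91·357+524)/542⌉ − ⌈(90·357+524)/542⌉ = ⌈33011/542⌉ − ⌈32654/542⌉ = 61 − 61 = 0


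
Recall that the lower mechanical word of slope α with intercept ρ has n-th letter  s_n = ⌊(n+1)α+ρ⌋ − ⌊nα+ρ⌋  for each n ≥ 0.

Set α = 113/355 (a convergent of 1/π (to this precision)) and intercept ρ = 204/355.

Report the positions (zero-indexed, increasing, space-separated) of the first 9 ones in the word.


n=0: ⌊317/355⌋−⌊204/355⌋ = 0−0 = 0
n=1: ⌊430/355⌋−⌊317/355⌋ = 1−0 = 1  ← one
n=2: ⌊543/355⌋−⌊430/355⌋ = 1−1 = 0
n=3: ⌊656/355⌋−⌊543/355⌋ = 1−1 = 0
n=4: ⌊769/355⌋−⌊656/355⌋ = 2−1 = 1  ← one
n=5: ⌊882/355⌋−⌊769/355⌋ = 2−2 = 0
n=6: ⌊995/355⌋−⌊882/355⌋ = 2−2 = 0
n=7: ⌊1108/355⌋−⌊995/355⌋ = 3−2 = 1  ← one
n=8: ⌊1221/355⌋−⌊1108/355⌋ = 3−3 = 0
n=9: ⌊1334/355⌋−⌊1221/355⌋ = 3−3 = 0
n=10: ⌊1447/355⌋−⌊1334/355⌋ = 4−3 = 1  ← one
n=11: ⌊1560/355⌋−⌊1447/355⌋ = 4−4 = 0
n=12: ⌊1673/355⌋−⌊1560/355⌋ = 4−4 = 0
n=13: ⌊1786/355⌋−⌊1673/355⌋ = 5−4 = 1  ← one
n=14: ⌊1899/355⌋−⌊1786/355⌋ = 5−5 = 0
n=15: ⌊2012/355⌋−⌊1899/355⌋ = 5−5 = 0
n=16: ⌊2125/355⌋−⌊2012/355⌋ = 5−5 = 0
n=17: ⌊2238/355⌋−⌊2125/355⌋ = 6−5 = 1  ← one
n=18: ⌊2351/355⌋−⌊2238/355⌋ = 6−6 = 0
n=19: ⌊2464/355⌋−⌊2351/355⌋ = 6−6 = 0
n=20: ⌊2577/355⌋−⌊2464/355⌋ = 7−6 = 1  ← one
n=21: ⌊2690/355⌋−⌊2577/355⌋ = 7−7 = 0
n=22: ⌊2803/355⌋−⌊2690/355⌋ = 7−7 = 0
n=23: ⌊2916/355⌋−⌊2803/355⌋ = 8−7 = 1  ← one
n=24: ⌊3029/355⌋−⌊2916/355⌋ = 8−8 = 0
n=25: ⌊3142/355⌋−⌊3029/355⌋ = 8−8 = 0
n=26: ⌊3255/355⌋−⌊3142/355⌋ = 9−8 = 1  ← one
positions of the first 9 ones: 1 4 7 10 13 17 20 23 26

1 4 7 10 13 17 20 23 26


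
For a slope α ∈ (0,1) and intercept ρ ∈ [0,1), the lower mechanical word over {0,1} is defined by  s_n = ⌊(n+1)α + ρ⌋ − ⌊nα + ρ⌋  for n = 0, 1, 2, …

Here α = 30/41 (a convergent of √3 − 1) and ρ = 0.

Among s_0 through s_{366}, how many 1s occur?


268

#1s = Σ_{n=0}^{366} s_n = Σ_{n=0}^{366} (⌊(n+1)α+ρ⌋ − ⌊nα+ρ⌋)
the sum telescopes: every ⌊nα+ρ⌋ with 0 < n < 367 appears once with + and once with −, leaving ⌊367α+ρ⌋ − ⌊0·α+ρ⌋
367α + ρ = (367·30) / 41 = 11010/41
ρ = 0/41
⌊11010/41⌋ = 268,  ⌊0/41⌋ = 0
#1s = 268 − 0 = 268


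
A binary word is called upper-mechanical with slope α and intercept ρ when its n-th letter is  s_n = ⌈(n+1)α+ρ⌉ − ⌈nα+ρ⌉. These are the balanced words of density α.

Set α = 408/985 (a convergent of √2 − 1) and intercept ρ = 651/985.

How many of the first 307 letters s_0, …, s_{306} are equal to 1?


#1s = Σ_{n=0}^{306} s_n = Σ_{n=0}^{306} (⌈(n+1)α+ρ⌉ − ⌈nα+ρ⌉)
the sum telescopes: every ⌈nα+ρ⌉ with 0 < n < 307 appears once with + and once with −, leaving ⌈307α+ρ⌉ − ⌈0·α+ρ⌉
307α + ρ = (307·408 + 651) / 985 = 125907/985
ρ = 651/985
⌈125907/985⌉ = 128,  ⌈651/985⌉ = 1
#1s = 128 − 1 = 127

127


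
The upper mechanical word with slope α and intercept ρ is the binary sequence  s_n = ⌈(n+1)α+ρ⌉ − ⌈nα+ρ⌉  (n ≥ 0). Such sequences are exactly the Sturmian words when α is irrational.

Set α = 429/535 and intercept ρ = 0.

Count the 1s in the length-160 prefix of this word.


129

#1s = Σ_{n=0}^{159} s_n = Σ_{n=0}^{159} (⌈(n+1)α+ρ⌉ − ⌈nα+ρ⌉)
the sum telescopes: every ⌈nα+ρ⌉ with 0 < n < 160 appears once with + and once with −, leaving ⌈160α+ρ⌉ − ⌈0·α+ρ⌉
160α + ρ = (160·429) / 535 = 68640/535
ρ = 0/535
⌈68640/535⌉ = 129,  ⌈0/535⌉ = 0
#1s = 129 − 0 = 129


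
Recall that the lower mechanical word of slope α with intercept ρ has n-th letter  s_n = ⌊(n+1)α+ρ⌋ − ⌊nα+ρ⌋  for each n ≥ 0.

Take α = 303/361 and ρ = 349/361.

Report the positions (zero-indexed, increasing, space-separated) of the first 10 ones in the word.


0 1 2 3 4 5 7 8 9 10

n=0: ⌊652/361⌋−⌊349/361⌋ = 1−0 = 1  ← one
n=1: ⌊955/361⌋−⌊652/361⌋ = 2−1 = 1  ← one
n=2: ⌊1258/361⌋−⌊955/361⌋ = 3−2 = 1  ← one
n=3: ⌊1561/361⌋−⌊1258/361⌋ = 4−3 = 1  ← one
n=4: ⌊1864/361⌋−⌊1561/361⌋ = 5−4 = 1  ← one
n=5: ⌊2167/361⌋−⌊1864/361⌋ = 6−5 = 1  ← one
n=6: ⌊2470/361⌋−⌊2167/361⌋ = 6−6 = 0
n=7: ⌊2773/361⌋−⌊2470/361⌋ = 7−6 = 1  ← one
n=8: ⌊3076/361⌋−⌊2773/361⌋ = 8−7 = 1  ← one
n=9: ⌊3379/361⌋−⌊3076/361⌋ = 9−8 = 1  ← one
n=10: ⌊3682/361⌋−⌊3379/361⌋ = 10−9 = 1  ← one
positions of the first 10 ones: 0 1 2 3 4 5 7 8 9 10


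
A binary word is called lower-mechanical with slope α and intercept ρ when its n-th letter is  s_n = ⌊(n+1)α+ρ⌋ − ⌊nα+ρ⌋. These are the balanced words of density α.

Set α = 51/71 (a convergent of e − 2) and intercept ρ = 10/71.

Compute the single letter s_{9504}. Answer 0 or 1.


(n+1)α + ρ = (9505·51 + 10) / 71 = 484765/71
nα + ρ     = (9504·51 + 10) / 71 = 484714/71
⌊484765/71⌋ = 6827,  ⌊484714/71⌋ = 6826
s_{9504} = 6827 − 6826 = 1

1


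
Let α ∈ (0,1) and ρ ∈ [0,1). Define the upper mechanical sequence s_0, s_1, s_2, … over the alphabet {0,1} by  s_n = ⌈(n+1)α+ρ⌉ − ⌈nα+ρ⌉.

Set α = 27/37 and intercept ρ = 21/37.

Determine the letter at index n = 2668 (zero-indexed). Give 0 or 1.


(n+1)α + ρ = (2669·27 + 21) / 37 = 72084/37
nα + ρ     = (2668·27 + 21) / 37 = 72057/37
⌈72084/37⌉ = 1949,  ⌈72057/37⌉ = 1948
s_{2668} = 1949 − 1948 = 1

1


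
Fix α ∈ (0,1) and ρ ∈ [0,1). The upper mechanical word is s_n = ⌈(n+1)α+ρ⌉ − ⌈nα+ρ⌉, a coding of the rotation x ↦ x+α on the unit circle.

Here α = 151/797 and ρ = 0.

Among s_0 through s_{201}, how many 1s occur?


#1s = Σ_{n=0}^{201} s_n = Σ_{n=0}^{201} (⌈(n+1)α+ρ⌉ − ⌈nα+ρ⌉)
the sum telescopes: every ⌈nα+ρ⌉ with 0 < n < 202 appears once with + and once with −, leaving ⌈202α+ρ⌉ − ⌈0·α+ρ⌉
202α + ρ = (202·151) / 797 = 30502/797
ρ = 0/797
⌈30502/797⌉ = 39,  ⌈0/797⌉ = 0
#1s = 39 − 0 = 39

39


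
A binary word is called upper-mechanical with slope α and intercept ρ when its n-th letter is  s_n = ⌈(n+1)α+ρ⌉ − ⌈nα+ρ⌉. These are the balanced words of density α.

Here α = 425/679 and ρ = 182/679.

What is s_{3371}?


0

(n+1)α + ρ = (3372·425 + 182) / 679 = 1433282/679
nα + ρ     = (3371·425 + 182) / 679 = 1432857/679
⌈1433282/679⌉ = 2111,  ⌈1432857/679⌉ = 2111
s_{3371} = 2111 − 2111 = 0


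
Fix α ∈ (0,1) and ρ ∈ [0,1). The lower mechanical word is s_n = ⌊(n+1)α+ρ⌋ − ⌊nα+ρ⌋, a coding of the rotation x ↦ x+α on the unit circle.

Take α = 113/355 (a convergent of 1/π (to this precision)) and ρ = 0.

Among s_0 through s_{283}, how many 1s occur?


#1s = Σ_{n=0}^{283} s_n = Σ_{n=0}^{283} (⌊(n+1)α+ρ⌋ − ⌊nα+ρ⌋)
the sum telescopes: every ⌊nα+ρ⌋ with 0 < n < 284 appears once with + and once with −, leaving ⌊284α+ρ⌋ − ⌊0·α+ρ⌋
284α + ρ = (284·113) / 355 = 32092/355
ρ = 0/355
⌊32092/355⌋ = 90,  ⌊0/355⌋ = 0
#1s = 90 − 0 = 90

90


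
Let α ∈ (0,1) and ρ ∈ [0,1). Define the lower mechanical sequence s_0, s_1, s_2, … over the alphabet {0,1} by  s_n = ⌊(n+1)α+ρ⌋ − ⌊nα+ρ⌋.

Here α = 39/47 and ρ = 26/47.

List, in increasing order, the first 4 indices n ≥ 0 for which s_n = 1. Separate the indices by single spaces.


n=0: ⌊65/47⌋−⌊26/47⌋ = 1−0 = 1  ← one
n=1: ⌊104/47⌋−⌊65/47⌋ = 2−1 = 1  ← one
n=2: ⌊143/47⌋−⌊104/47⌋ = 3−2 = 1  ← one
n=3: ⌊182/47⌋−⌊143/47⌋ = 3−3 = 0
n=4: ⌊221/47⌋−⌊182/47⌋ = 4−3 = 1  ← one
positions of the first 4 ones: 0 1 2 4

0 1 2 4


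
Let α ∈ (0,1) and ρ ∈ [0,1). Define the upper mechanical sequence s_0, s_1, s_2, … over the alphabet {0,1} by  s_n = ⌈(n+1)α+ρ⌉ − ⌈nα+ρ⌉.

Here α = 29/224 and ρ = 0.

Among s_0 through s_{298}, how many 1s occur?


#1s = Σ_{n=0}^{298} s_n = Σ_{n=0}^{298} (⌈(n+1)α+ρ⌉ − ⌈nα+ρ⌉)
the sum telescopes: every ⌈nα+ρ⌉ with 0 < n < 299 appears once with + and once with −, leaving ⌈299α+ρ⌉ − ⌈0·α+ρ⌉
299α + ρ = (299·29) / 224 = 8671/224
ρ = 0/224
⌈8671/224⌉ = 39,  ⌈0/224⌉ = 0
#1s = 39 − 0 = 39

39


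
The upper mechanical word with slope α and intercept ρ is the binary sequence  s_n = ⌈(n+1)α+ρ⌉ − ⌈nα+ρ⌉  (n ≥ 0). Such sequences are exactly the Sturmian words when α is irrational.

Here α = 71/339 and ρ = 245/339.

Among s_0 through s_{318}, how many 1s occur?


67

#1s = Σ_{n=0}^{318} s_n = Σ_{n=0}^{318} (⌈(n+1)α+ρ⌉ − ⌈nα+ρ⌉)
the sum telescopes: every ⌈nα+ρ⌉ with 0 < n < 319 appears once with + and once with −, leaving ⌈319α+ρ⌉ − ⌈0·α+ρ⌉
319α + ρ = (319·71 + 245) / 339 = 22894/339
ρ = 245/339
⌈22894/339⌉ = 68,  ⌈245/339⌉ = 1
#1s = 68 − 1 = 67


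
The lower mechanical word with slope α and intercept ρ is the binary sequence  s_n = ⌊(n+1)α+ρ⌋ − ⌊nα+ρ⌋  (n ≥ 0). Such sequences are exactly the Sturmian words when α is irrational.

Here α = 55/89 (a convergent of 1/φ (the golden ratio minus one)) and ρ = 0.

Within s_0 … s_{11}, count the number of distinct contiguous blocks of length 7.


5

t_n = ⌊(n·55)/89⌋ for n = 0 … 12:
  n=0…9: ⌊0/89⌋=0 ⌊55/89⌋=0 ⌊110/89⌋=1 ⌊165/89⌋=1 ⌊220/89⌋=2 ⌊275/89⌋=3 ⌊330/89⌋=3 ⌊385/89⌋=4 ⌊440/89⌋=4 ⌊495/89⌋=5
  n=10…12: ⌊550/89⌋=6 ⌊605/89⌋=6 ⌊660/89⌋=7
s_n = t_(n+1) − t_n for n = 0 … 11 gives
prefix = 010110101101
slide a length-7 window over [0..6] … [5..11] (6 windows); first occurrence of each distinct factor:
  [  0..  6] 0101101
  [  1..  7] 1011010
  [  2..  8] 0110101
  [  3..  9] 1101011
  [  4.. 10] 1010110
  (the other 1 window repeats one of these)
distinct factors: {0101101, 0110101, 1010110, 1011010, 1101011}
count = 5  (Sturmian bound for length 7 is 8)


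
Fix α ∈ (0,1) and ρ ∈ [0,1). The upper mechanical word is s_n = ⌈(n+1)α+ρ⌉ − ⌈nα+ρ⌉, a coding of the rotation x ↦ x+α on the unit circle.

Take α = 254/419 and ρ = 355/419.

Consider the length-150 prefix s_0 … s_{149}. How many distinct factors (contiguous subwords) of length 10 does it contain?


11

t_n = ⌈(n·254+355)/419⌉ for n = 0 … 150:
  n=0…9: ⌈355/419⌉=1 ⌈609/419⌉=2 ⌈863/419⌉=3 ⌈1117/419⌉=3 ⌈1371/419⌉=4 ⌈1625/419⌉=4 ⌈1879/419⌉=5 ⌈2133/419⌉=6 ⌈2387/419⌉=6 ⌈2641/419⌉=7
  n=10…19: ⌈2895/419⌉=7 ⌈3149/419⌉=8 ⌈3403/419⌉=9 ⌈3657/419⌉=9 ⌈3911/419⌉=10 ⌈4165/419⌉=10 ⌈4419/419⌉=11 ⌈4673/419⌉=12 ⌈4927/419⌉=12 ⌈5181/419⌉=13
  n=20…29: ⌈5435/419⌉=13 ⌈5689/419⌉=14 ⌈5943/419⌉=15 ⌈6197/419⌉=15 ⌈6451/419⌉=16 ⌈6705/419⌉=17 ⌈6959/419⌉=17 ⌈7213/419⌉=18 ⌈7467/419⌉=18 ⌈7721/419⌉=19
  n=30…39: ⌈7975/419⌉=20 ⌈8229/419⌉=20 ⌈8483/419⌉=21 ⌈8737/419⌉=21 ⌈8991/419⌉=22 ⌈9245/419⌉=23 ⌈9499/419⌉=23 ⌈9753/419⌉=24 ⌈10007/419⌉=24 ⌈10261/419⌉=25
  n=40…49: ⌈10515/419⌉=26 ⌈10769/419⌉=26 ⌈11023/419⌉=27 ⌈11277/419⌉=27 ⌈11531/419⌉=28 ⌈11785/419⌉=29 ⌈12039/419⌉=29 ⌈12293/419⌉=30 ⌈12547/419⌉=30 ⌈12801/419⌉=31
  n=50…59: ⌈13055/419⌉=32 ⌈13309/419⌉=32 ⌈13563/419⌉=33 ⌈13817/419⌉=33 ⌈14071/419⌉=34 ⌈14325/419⌉=35 ⌈14579/419⌉=35 ⌈14833/419⌉=36 ⌈15087/419⌉=37 ⌈15341/419⌉=37
  n=60…69: ⌈15595/419⌉=38 ⌈15849/419⌉=38 ⌈16103/419⌉=39 ⌈16357/419⌉=40 ⌈16611/419⌉=40 ⌈16865/419⌉=41 ⌈17119/419⌉=41 ⌈17373/419⌉=42 ⌈17627/419⌉=43 ⌈17881/419⌉=43
  n=70…79: ⌈18135/419⌉=44 ⌈18389/419⌉=44 ⌈18643/419⌉=45 ⌈18897/419⌉=46 ⌈19151/419⌉=46 ⌈19405/419⌉=47 ⌈19659/419⌉=47 ⌈19913/419⌉=48 ⌈20167/419⌉=49 ⌈20421/419⌉=49
  n=80…89: ⌈20675/419⌉=50 ⌈20929/419⌉=50 ⌈21183/419⌉=51 ⌈21437/419⌉=52 ⌈21691/419⌉=52 ⌈21945/419⌉=53 ⌈22199/419⌉=53 ⌈22453/419⌉=54 ⌈22707/419⌉=55 ⌈22961/419⌉=55
  n=90…99: ⌈23215/419⌉=56 ⌈23469/419⌉=57 ⌈23723/419⌉=57 ⌈23977/419⌉=58 ⌈24231/419⌉=58 ⌈24485/419⌉=59 ⌈24739/419⌉=60 ⌈24993/419⌉=60 ⌈25247/419⌉=61 ⌈25501/419⌉=61
  n=100…109: ⌈25755/419⌉=62 ⌈26009/419⌉=63 ⌈26263/419⌉=63 ⌈26517/419⌉=64 ⌈26771/419⌉=64 ⌈27025/419⌉=65 ⌈27279/419⌉=66 ⌈27533/419⌉=66 ⌈27787/419⌉=67 ⌈28041/419⌉=67
  n=110…119: ⌈28295/419⌉=68 ⌈28549/419⌉=69 ⌈28803/419⌉=69 ⌈29057/419⌉=70 ⌈29311/419⌉=70 ⌈29565/419⌉=71 ⌈29819/419⌉=72 ⌈30073/419⌉=72 ⌈30327/419⌉=73 ⌈30581/419⌉=73
  n=120…129: ⌈30835/419⌉=74 ⌈31089/419⌉=75 ⌈31343/419⌉=75 ⌈31597/419⌉=76 ⌈31851/419⌉=77 ⌈32105/419⌉=77 ⌈32359/419⌉=78 ⌈32613/419⌉=78 ⌈32867/419⌉=79 ⌈33121/419⌉=80
  n=130…139: ⌈33375/419⌉=80 ⌈33629/419⌉=81 ⌈33883/419⌉=81 ⌈34137/419⌉=82 ⌈34391/419⌉=83 ⌈34645/419⌉=83 ⌈34899/419⌉=84 ⌈35153/419⌉=84 ⌈35407/419⌉=85 ⌈35661/419⌉=86
  n=140…149: ⌈35915/419⌉=86 ⌈36169/419⌉=87 ⌈36423/419⌉=87 ⌈36677/419⌉=88 ⌈36931/419⌉=89 ⌈37185/419⌉=89 ⌈37439/419⌉=90 ⌈37693/419⌉=90 ⌈37947/419⌉=91 ⌈38201/419⌉=92
  n=150: ⌈38455/419⌉=92
s_n = t_(n+1) − t_n for n = 0 … 149 gives
prefix = 110101101011010110101101101011010110101101011010110101101101011010110101101011010110101101101011010110101101011010110101101101011010110101101011010110
slide a length-10 window over [0..9] … [140..149] (141 windows); first occurrence of each distinct factor:
  [  0..  9] 1101011010
  [  1.. 10] 1010110101
  [  2.. 11] 0101101011
  [  3.. 12] 1011010110
  [  4.. 13] 0110101101
  [ 15.. 24] 1101011011
  [ 16.. 25] 1010110110
  [ 17.. 26] 0101101101
  [ 18.. 27] 1011011010
  [ 19.. 28] 0110110101
  [ 20.. 29] 1101101011
  (the other 130 windows repeat one of these)
distinct factors: {0101101011, 0101101101, 0110101101, 0110110101, 1010110101, 1010110110, 1011010110, 1011011010, 1101011010, 1101011011, 1101101011}
count = 11  (Sturmian bound for length 10 is 11)
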